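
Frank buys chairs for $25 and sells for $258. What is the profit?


Selling price = $258
Cost price = $25
Profit = selling price - cost price:
Profit = $258 - $25 = $233

$233


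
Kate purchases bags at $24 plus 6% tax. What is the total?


Calculate the tax:
6% of $24 = $1.44
Add tax to price:
$24 + $1.44 = $25.44

$25.44


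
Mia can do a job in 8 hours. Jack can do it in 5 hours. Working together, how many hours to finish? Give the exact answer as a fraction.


Mia's rate: 1/8 of the job per hour
Jack's rate: 1/5 of the job per hour
Combined rate: 1/8 + 1/5 = 13/40 per hour
Time = 1 / (13/40) = 40/13 hours (≈ 3.08 hours)

40/13 hours


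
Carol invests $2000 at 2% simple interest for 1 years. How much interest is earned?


Use the formula I = P x R x T / 100
P x R x T = 2000 x 2 x 1 = 4000
I = 4000 / 100 = $40

$40


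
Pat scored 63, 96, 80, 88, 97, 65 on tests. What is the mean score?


Add the scores:
63 + 96 + 80 + 88 + 97 + 65 = 489
Divide by the number of tests:
489 / 6 = 81.5

81.5


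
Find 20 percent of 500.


Convert percentage to decimal:
20% = 0.2
Multiply:
500 x 0.2 = 100

100


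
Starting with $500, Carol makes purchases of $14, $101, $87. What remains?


Add up expenses:
$14 + $101 + $87 = $202
Subtract from budget:
$500 - $202 = $298

$298


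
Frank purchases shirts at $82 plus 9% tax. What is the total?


Calculate the tax:
9% of $82 = $7.38
Add tax to price:
$82 + $7.38 = $89.38

$89.38


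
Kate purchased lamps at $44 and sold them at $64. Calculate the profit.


Selling price = $64
Cost price = $44
Profit = selling price - cost price:
Profit = $64 - $44 = $20

$20


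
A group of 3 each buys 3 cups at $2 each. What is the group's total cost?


Cost per person:
3 x $2 = $6
Group total:
3 x $6 = $18

$18


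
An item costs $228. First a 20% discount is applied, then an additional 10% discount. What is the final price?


First discount:
20% of $228 = $45.60
Price after first discount:
$228 - $45.60 = $182.40
Second discount:
10% of $182.40 = $18.24
Final price:
$182.40 - $18.24 = $164.16

$164.16


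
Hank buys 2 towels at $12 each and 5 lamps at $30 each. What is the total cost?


Cost of towels:
2 x $12 = $24
Cost of lamps:
5 x $30 = $150
Add both:
$24 + $150 = $174

$174


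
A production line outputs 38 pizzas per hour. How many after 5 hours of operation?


Production rate: 38 pizzas per hour
Time: 5 hours
Total: 38 x 5 = 190 pizzas

190 pizzas


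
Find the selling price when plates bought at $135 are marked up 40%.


Calculate the markup amount:
40% of $135 = $54
Add to cost:
$135 + $54 = $189

$189


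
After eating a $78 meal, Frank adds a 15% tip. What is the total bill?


Calculate the tip:
15% of $78 = $11.70
Add tip to meal cost:
$78 + $11.70 = $89.70

$89.70


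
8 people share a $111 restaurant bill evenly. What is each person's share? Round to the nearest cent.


Total bill: $111
Number of people: 8
Each pays: $111 / 8 = $13.875 ≈ $13.88

$13.88


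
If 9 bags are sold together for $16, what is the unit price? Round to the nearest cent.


Total cost: $16
Number of items: 9
Unit price: $16 / 9 = $1.7777... ≈ $1.78

$1.78


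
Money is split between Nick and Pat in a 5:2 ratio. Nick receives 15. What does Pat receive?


Find the multiplier:
15 / 5 = 3
Apply to Pat's share:
2 x 3 = 6

6


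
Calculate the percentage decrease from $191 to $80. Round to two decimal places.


Find the absolute change:
|80 - 191| = 111
Divide by original and multiply by 100:
111 / 191 x 100 = 58.1151...% ≈ 58.12%

58.12%


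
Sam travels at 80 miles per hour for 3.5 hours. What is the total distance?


Use the formula: distance = speed x time
Speed = 80 mph, Time = 3.5 hours
80 x 3.5 = 280 miles

280 miles


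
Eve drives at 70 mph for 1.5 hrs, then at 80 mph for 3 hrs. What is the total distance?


Leg 1 distance:
70 x 1.5 = 105 miles
Leg 2 distance:
80 x 3 = 240 miles
Total distance:
105 + 240 = 345 miles

345 miles


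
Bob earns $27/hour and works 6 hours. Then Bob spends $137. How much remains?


Calculate earnings:
6 x $27 = $162
Subtract spending:
$162 - $137 = $25

$25


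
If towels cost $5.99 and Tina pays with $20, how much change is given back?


Start with the amount paid:
$20
Subtract the price:
$20 - $5.99 = $14.01

$14.01


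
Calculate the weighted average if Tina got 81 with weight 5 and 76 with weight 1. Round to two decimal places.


Weighted sum:
5 x 81 + 1 x 76 = 481
Total weight:
5 + 1 = 6
Weighted average:
481 / 6 = 80.1666... ≈ 80.17

80.17


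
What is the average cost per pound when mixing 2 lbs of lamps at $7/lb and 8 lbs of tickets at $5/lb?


Cost of lamps:
2 x $7 = $14
Cost of tickets:
8 x $5 = $40
Total cost: $14 + $40 = $54
Total weight: 10 lbs
Average: $54 / 10 = $5.40/lb

$5.40/lb


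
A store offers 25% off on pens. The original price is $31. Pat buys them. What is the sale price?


Calculate the discount amount:
25% of $31 = $7.75
Subtract from original:
$31 - $7.75 = $23.25

$23.25


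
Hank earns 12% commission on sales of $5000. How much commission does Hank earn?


Convert rate to decimal:
12% = 0.12
Multiply by sales:
$5000 x 0.12 = $600

$600


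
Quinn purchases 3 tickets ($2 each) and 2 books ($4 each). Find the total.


Cost of tickets:
3 x $2 = $6
Cost of books:
2 x $4 = $8
Add both:
$6 + $8 = $14

$14


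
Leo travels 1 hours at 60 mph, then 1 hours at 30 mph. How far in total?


Leg 1 distance:
60 x 1 = 60 miles
Leg 2 distance:
30 x 1 = 30 miles
Total distance:
60 + 30 = 90 miles

90 miles


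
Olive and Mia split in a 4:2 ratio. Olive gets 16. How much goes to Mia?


Find the multiplier:
16 / 4 = 4
Apply to Mia's share:
2 x 4 = 8

8


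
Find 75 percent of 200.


Convert percentage to decimal:
75% = 0.75
Multiply:
200 x 0.75 = 150

150


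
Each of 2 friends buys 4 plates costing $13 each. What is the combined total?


Cost per person:
4 x $13 = $52
Group total:
2 x $52 = $104

$104


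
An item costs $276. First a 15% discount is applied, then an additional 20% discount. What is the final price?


First discount:
15% of $276 = $41.40
Price after first discount:
$276 - $41.40 = $234.60
Second discount:
20% of $234.60 = $46.92
Final price:
$234.60 - $46.92 = $187.68

$187.68


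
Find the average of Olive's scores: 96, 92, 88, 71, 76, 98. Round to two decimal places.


Add the scores:
96 + 92 + 88 + 71 + 76 + 98 = 521
Divide by the number of tests:
521 / 6 = 86.8333... ≈ 86.83

86.83


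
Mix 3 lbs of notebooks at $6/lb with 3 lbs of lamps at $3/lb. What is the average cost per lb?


Cost of notebooks:
3 x $6 = $18
Cost of lamps:
3 x $3 = $9
Total cost: $18 + $9 = $27
Total weight: 6 lbs
Average: $27 / 6 = $4.50/lb

$4.50/lb


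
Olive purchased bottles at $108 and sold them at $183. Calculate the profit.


Selling price = $183
Cost price = $108
Profit = selling price - cost price:
Profit = $183 - $108 = $75

$75


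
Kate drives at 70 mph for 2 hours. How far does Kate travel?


Use the formula: distance = speed x time
Speed = 70 mph, Time = 2 hours
70 x 2 = 140 miles

140 miles


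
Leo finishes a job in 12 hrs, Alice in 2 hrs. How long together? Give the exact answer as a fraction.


Leo's rate: 1/12 of the job per hour
Alice's rate: 1/2 of the job per hour
Combined rate: 1/12 + 1/2 = 7/12 per hour
Time = 1 / (7/12) = 12/7 hours (≈ 1.71 hours)

12/7 hours


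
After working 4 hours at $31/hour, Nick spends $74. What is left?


Calculate earnings:
4 x $31 = $124
Subtract spending:
$124 - $74 = $50

$50


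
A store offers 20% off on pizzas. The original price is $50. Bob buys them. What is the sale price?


Calculate the discount amount:
20% of $50 = $10
Subtract from original:
$50 - $10 = $40

$40


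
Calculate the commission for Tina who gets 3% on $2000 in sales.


Convert rate to decimal:
3% = 0.03
Multiply by sales:
$2000 x 0.03 = $60

$60


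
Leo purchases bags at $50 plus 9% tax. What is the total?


Calculate the tax:
9% of $50 = $4.50
Add tax to price:
$50 + $4.50 = $54.50

$54.50


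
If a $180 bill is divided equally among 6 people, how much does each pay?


Total bill: $180
Number of people: 6
Each pays: $180 / 6 = $30

$30


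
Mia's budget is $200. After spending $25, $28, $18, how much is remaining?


Add up expenses:
$25 + $28 + $18 = $71
Subtract from budget:
$200 - $71 = $129

$129


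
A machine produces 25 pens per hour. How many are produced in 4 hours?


Production rate: 25 pens per hour
Time: 4 hours
Total: 25 x 4 = 100 pens

100 pens


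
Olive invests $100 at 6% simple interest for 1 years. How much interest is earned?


Use the formula I = P x R x T / 100
P x R x T = 100 x 6 x 1 = 600
I = 600 / 100 = $6

$6


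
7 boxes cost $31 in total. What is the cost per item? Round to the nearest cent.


Total cost: $31
Number of items: 7
Unit price: $31 / 7 = $4.4285... ≈ $4.43

$4.43


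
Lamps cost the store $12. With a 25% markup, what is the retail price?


Calculate the markup amount:
25% of $12 = $3
Add to cost:
$12 + $3 = $15

$15


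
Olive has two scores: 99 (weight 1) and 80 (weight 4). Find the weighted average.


Weighted sum:
1 x 99 + 4 x 80 = 419
Total weight:
1 + 4 = 5
Weighted average:
419 / 5 = 83.8

83.8


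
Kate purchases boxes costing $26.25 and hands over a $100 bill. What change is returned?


Start with the amount paid:
$100
Subtract the price:
$100 - $26.25 = $73.75

$73.75


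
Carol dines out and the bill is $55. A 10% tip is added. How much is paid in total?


Calculate the tip:
10% of $55 = $5.50
Add tip to meal cost:
$55 + $5.50 = $60.50

$60.50


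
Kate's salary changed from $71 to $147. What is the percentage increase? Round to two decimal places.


Find the absolute change:
|147 - 71| = 76
Divide by original and multiply by 100:
76 / 71 x 100 = 107.0422...% ≈ 107.04%

107.04%


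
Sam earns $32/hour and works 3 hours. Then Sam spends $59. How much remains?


Calculate earnings:
3 x $32 = $96
Subtract spending:
$96 - $59 = $37

$37


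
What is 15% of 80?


Convert percentage to decimal:
15% = 0.15
Multiply:
80 x 0.15 = 12

12


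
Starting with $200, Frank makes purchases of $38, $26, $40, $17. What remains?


Add up expenses:
$38 + $26 + $40 + $17 = $121
Subtract from budget:
$200 - $121 = $79

$79


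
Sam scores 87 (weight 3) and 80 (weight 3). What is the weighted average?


Weighted sum:
3 x 87 + 3 x 80 = 501
Total weight:
3 + 3 = 6
Weighted average:
501 / 6 = 83.5

83.5


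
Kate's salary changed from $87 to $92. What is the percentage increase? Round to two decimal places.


Find the absolute change:
|92 - 87| = 5
Divide by original and multiply by 100:
5 / 87 x 100 = 5.7471...% ≈ 5.75%

5.75%


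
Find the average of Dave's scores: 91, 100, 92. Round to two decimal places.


Add the scores:
91 + 100 + 92 = 283
Divide by the number of tests:
283 / 3 = 94.3333... ≈ 94.33

94.33


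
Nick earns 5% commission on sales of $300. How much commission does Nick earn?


Convert rate to decimal:
5% = 0.05
Multiply by sales:
$300 x 0.05 = $15

$15


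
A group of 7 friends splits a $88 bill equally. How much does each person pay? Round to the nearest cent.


Total bill: $88
Number of people: 7
Each pays: $88 / 7 = $12.5714... ≈ $12.57

$12.57


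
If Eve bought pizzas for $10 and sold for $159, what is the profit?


Selling price = $159
Cost price = $10
Profit = selling price - cost price:
Profit = $159 - $10 = $149

$149


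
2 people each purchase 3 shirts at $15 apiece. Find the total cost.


Cost per person:
3 x $15 = $45
Group total:
2 x $45 = $90

$90


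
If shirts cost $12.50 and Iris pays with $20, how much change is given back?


Start with the amount paid:
$20
Subtract the price:
$20 - $12.50 = $7.50

$7.50


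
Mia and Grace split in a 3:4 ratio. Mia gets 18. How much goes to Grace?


Find the multiplier:
18 / 3 = 6
Apply to Grace's share:
4 x 6 = 24

24


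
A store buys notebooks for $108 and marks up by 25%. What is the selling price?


Calculate the markup amount:
25% of $108 = $27
Add to cost:
$108 + $27 = $135

$135


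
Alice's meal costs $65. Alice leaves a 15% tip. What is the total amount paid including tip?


Calculate the tip:
15% of $65 = $9.75
Add tip to meal cost:
$65 + $9.75 = $74.75

$74.75


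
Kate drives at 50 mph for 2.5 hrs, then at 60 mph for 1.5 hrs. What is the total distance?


Leg 1 distance:
50 x 2.5 = 125 miles
Leg 2 distance:
60 x 1.5 = 90 miles
Total distance:
125 + 90 = 215 miles

215 miles


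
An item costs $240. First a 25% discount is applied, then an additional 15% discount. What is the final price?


First discount:
25% of $240 = $60
Price after first discount:
$240 - $60 = $180
Second discount:
15% of $180 = $27
Final price:
$180 - $27 = $153

$153


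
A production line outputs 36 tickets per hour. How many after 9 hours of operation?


Production rate: 36 tickets per hour
Time: 9 hours
Total: 36 x 9 = 324 tickets

324 tickets


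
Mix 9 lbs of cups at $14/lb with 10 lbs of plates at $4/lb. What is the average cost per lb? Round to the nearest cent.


Cost of cups:
9 x $14 = $126
Cost of plates:
10 x $4 = $40
Total cost: $126 + $40 = $166
Total weight: 19 lbs
Average: $166 / 19 = $8.7368... ≈ $8.74/lb

$8.74/lb


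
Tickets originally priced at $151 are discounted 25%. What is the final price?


Calculate the discount amount:
25% of $151 = $37.75
Subtract from original:
$151 - $37.75 = $113.25

$113.25


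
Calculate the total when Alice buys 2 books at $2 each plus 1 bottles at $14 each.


Cost of books:
2 x $2 = $4
Cost of bottles:
1 x $14 = $14
Add both:
$4 + $14 = $18

$18


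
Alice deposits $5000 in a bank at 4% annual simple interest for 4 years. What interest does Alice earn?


Use the formula I = P x R x T / 100
P x R x T = 5000 x 4 x 4 = 80000
I = 80000 / 100 = $800

$800


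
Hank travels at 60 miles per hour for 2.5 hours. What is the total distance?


Use the formula: distance = speed x time
Speed = 60 mph, Time = 2.5 hours
60 x 2.5 = 150 miles

150 miles


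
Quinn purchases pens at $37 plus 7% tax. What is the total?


Calculate the tax:
7% of $37 = $2.59
Add tax to price:
$37 + $2.59 = $39.59

$39.59


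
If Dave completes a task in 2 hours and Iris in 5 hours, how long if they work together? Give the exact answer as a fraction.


Dave's rate: 1/2 of the job per hour
Iris's rate: 1/5 of the job per hour
Combined rate: 1/2 + 1/5 = 7/10 per hour
Time = 1 / (7/10) = 10/7 hours (≈ 1.43 hours)

10/7 hours


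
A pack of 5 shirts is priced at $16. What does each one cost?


Total cost: $16
Number of items: 5
Unit price: $16 / 5 = $3.20

$3.20


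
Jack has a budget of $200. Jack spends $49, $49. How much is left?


Add up expenses:
$49 + $49 = $98
Subtract from budget:
$200 - $98 = $102

$102


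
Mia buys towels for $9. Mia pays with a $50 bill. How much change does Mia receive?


Start with the amount paid:
$50
Subtract the price:
$50 - $9 = $41

$41


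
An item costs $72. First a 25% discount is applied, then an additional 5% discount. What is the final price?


First discount:
25% of $72 = $18
Price after first discount:
$72 - $18 = $54
Second discount:
5% of $54 = $2.70
Final price:
$54 - $2.70 = $51.30

$51.30


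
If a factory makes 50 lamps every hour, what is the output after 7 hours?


Production rate: 50 lamps per hour
Time: 7 hours
Total: 50 x 7 = 350 lamps

350 lamps


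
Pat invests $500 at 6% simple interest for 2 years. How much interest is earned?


Use the formula I = P x R x T / 100
P x R x T = 500 x 6 x 2 = 6000
I = 6000 / 100 = $60

$60


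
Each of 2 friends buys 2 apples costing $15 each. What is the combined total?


Cost per person:
2 x $15 = $30
Group total:
2 x $30 = $60

$60


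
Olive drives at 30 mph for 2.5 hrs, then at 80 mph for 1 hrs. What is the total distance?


Leg 1 distance:
30 x 2.5 = 75 miles
Leg 2 distance:
80 x 1 = 80 miles
Total distance:
75 + 80 = 155 miles

155 miles


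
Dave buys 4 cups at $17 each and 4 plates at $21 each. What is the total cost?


Cost of cups:
4 x $17 = $68
Cost of plates:
4 x $21 = $84
Add both:
$68 + $84 = $152

$152


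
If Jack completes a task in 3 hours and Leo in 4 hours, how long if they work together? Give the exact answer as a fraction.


Jack's rate: 1/3 of the job per hour
Leo's rate: 1/4 of the job per hour
Combined rate: 1/3 + 1/4 = 7/12 per hour
Time = 1 / (7/12) = 12/7 hours (≈ 1.71 hours)

12/7 hours


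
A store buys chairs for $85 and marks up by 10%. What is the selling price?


Calculate the markup amount:
10% of $85 = $8.50
Add to cost:
$85 + $8.50 = $93.50

$93.50


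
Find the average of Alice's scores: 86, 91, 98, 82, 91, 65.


Add the scores:
86 + 91 + 98 + 82 + 91 + 65 = 513
Divide by the number of tests:
513 / 6 = 85.5

85.5


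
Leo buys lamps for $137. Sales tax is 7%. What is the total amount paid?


Calculate the tax:
7% of $137 = $9.59
Add tax to price:
$137 + $9.59 = $146.59

$146.59


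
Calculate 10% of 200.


Convert percentage to decimal:
10% = 0.1
Multiply:
200 x 0.1 = 20

20


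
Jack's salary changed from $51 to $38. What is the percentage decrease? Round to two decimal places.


Find the absolute change:
|38 - 51| = 13
Divide by original and multiply by 100:
13 / 51 x 100 = 25.4901...% ≈ 25.49%

25.49%


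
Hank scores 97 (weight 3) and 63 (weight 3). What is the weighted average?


Weighted sum:
3 x 97 + 3 x 63 = 480
Total weight:
3 + 3 = 6
Weighted average:
480 / 6 = 80

80


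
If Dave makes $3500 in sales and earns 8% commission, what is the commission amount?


Convert rate to decimal:
8% = 0.08
Multiply by sales:
$3500 x 0.08 = $280

$280


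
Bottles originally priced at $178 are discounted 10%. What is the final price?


Calculate the discount amount:
10% of $178 = $17.80
Subtract from original:
$178 - $17.80 = $160.20

$160.20


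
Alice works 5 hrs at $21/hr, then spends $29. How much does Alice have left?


Calculate earnings:
5 x $21 = $105
Subtract spending:
$105 - $29 = $76

$76


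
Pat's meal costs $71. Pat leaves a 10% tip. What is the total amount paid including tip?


Calculate the tip:
10% of $71 = $7.10
Add tip to meal cost:
$71 + $7.10 = $78.10

$78.10


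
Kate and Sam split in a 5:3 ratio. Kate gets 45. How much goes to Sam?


Find the multiplier:
45 / 5 = 9
Apply to Sam's share:
3 x 9 = 27

27


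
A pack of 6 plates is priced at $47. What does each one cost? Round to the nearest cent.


Total cost: $47
Number of items: 6
Unit price: $47 / 6 = $7.8333... ≈ $7.83

$7.83


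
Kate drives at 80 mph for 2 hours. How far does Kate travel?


Use the formula: distance = speed x time
Speed = 80 mph, Time = 2 hours
80 x 2 = 160 miles

160 miles


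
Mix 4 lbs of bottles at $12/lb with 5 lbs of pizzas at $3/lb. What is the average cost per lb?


Cost of bottles:
4 x $12 = $48
Cost of pizzas:
5 x $3 = $15
Total cost: $48 + $15 = $63
Total weight: 9 lbs
Average: $63 / 9 = $7/lb

$7/lb


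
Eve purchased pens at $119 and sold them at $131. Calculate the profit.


Selling price = $131
Cost price = $119
Profit = selling price - cost price:
Profit = $131 - $119 = $12

$12


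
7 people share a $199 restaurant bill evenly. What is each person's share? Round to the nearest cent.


Total bill: $199
Number of people: 7
Each pays: $199 / 7 = $28.4285... ≈ $28.43

$28.43


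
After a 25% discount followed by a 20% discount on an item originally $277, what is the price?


First discount:
25% of $277 = $69.25
Price after first discount:
$277 - $69.25 = $207.75
Second discount:
20% of $207.75 = $41.55
Final price:
$207.75 - $41.55 = $166.20

$166.20


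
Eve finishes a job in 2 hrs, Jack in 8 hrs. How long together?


Eve's rate: 1/2 of the job per hour
Jack's rate: 1/8 of the job per hour
Combined rate: 1/2 + 1/8 = 5/8 per hour
Time = 1 / (5/8) = 8/5 = 1.6 hours

1.6 hours


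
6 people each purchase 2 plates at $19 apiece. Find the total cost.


Cost per person:
2 x $19 = $38
Group total:
6 x $38 = $228

$228


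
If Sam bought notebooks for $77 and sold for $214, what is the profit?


Selling price = $214
Cost price = $77
Profit = selling price - cost price:
Profit = $214 - $77 = $137

$137


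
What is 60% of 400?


Convert percentage to decimal:
60% = 0.6
Multiply:
400 x 0.6 = 240

240


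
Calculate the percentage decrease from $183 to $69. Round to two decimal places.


Find the absolute change:
|69 - 183| = 114
Divide by original and multiply by 100:
114 / 183 x 100 = 62.2950...% ≈ 62.3%

62.3%


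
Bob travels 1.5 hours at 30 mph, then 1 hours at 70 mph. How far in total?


Leg 1 distance:
30 x 1.5 = 45 miles
Leg 2 distance:
70 x 1 = 70 miles
Total distance:
45 + 70 = 115 miles

115 miles


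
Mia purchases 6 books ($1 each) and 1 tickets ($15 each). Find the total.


Cost of books:
6 x $1 = $6
Cost of tickets:
1 x $15 = $15
Add both:
$6 + $15 = $21

$21


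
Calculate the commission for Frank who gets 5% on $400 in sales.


Convert rate to decimal:
5% = 0.05
Multiply by sales:
$400 x 0.05 = $20

$20


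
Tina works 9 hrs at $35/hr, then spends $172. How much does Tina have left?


Calculate earnings:
9 x $35 = $315
Subtract spending:
$315 - $172 = $143

$143


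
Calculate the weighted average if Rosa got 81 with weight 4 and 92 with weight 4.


Weighted sum:
4 x 81 + 4 x 92 = 692
Total weight:
4 + 4 = 8
Weighted average:
692 / 8 = 86.5

86.5


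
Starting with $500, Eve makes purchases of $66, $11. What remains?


Add up expenses:
$66 + $11 = $77
Subtract from budget:
$500 - $77 = $423

$423


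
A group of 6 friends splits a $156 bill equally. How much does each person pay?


Total bill: $156
Number of people: 6
Each pays: $156 / 6 = $26

$26


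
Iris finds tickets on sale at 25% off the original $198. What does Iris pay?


Calculate the discount amount:
25% of $198 = $49.50
Subtract from original:
$198 - $49.50 = $148.50

$148.50


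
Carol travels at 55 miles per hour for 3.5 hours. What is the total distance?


Use the formula: distance = speed x time
Speed = 55 mph, Time = 3.5 hours
55 x 3.5 = 192.5 miles

192.5 miles


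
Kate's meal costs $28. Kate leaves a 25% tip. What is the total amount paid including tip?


Calculate the tip:
25% of $28 = $7
Add tip to meal cost:
$28 + $7 = $35

$35


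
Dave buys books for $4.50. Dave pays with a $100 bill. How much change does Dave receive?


Start with the amount paid:
$100
Subtract the price:
$100 - $4.50 = $95.50

$95.50


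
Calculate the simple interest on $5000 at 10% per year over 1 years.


Use the formula I = P x R x T / 100
P x R x T = 5000 x 10 x 1 = 50000
I = 50000 / 100 = $500

$500


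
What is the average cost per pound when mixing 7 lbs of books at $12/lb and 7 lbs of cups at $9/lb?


Cost of books:
7 x $12 = $84
Cost of cups:
7 x $9 = $63
Total cost: $84 + $63 = $147
Total weight: 14 lbs
Average: $147 / 14 = $10.50/lb

$10.50/lb


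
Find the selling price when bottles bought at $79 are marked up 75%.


Calculate the markup amount:
75% of $79 = $59.25
Add to cost:
$79 + $59.25 = $138.25

$138.25


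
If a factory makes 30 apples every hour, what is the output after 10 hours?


Production rate: 30 apples per hour
Time: 10 hours
Total: 30 x 10 = 300 apples

300 apples


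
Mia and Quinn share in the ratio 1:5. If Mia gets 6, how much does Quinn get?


Find the multiplier:
6 / 1 = 6
Apply to Quinn's share:
5 x 6 = 30

30


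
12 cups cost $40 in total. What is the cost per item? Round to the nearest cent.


Total cost: $40
Number of items: 12
Unit price: $40 / 12 = $3.3333... ≈ $3.33

$3.33


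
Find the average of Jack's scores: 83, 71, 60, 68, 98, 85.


Add the scores:
83 + 71 + 60 + 68 + 98 + 85 = 465
Divide by the number of tests:
465 / 6 = 77.5

77.5


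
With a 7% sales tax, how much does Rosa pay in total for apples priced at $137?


Calculate the tax:
7% of $137 = $9.59
Add tax to price:
$137 + $9.59 = $146.59

$146.59


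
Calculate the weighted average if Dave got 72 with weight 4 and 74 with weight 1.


Weighted sum:
4 x 72 + 1 x 74 = 362
Total weight:
4 + 1 = 5
Weighted average:
362 / 5 = 72.4

72.4


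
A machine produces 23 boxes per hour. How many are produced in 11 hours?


Production rate: 23 boxes per hour
Time: 11 hours
Total: 23 x 11 = 253 boxes

253 boxes


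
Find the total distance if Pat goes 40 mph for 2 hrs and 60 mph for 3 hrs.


Leg 1 distance:
40 x 2 = 80 miles
Leg 2 distance:
60 x 3 = 180 miles
Total distance:
80 + 180 = 260 miles

260 miles


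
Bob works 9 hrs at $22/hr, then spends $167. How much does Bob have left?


Calculate earnings:
9 x $22 = $198
Subtract spending:
$198 - $167 = $31

$31


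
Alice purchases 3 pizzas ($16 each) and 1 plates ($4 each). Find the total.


Cost of pizzas:
3 x $16 = $48
Cost of plates:
1 x $4 = $4
Add both:
$48 + $4 = $52

$52


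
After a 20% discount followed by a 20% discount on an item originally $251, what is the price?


First discount:
20% of $251 = $50.20
Price after first discount:
$251 - $50.20 = $200.80
Second discount:
20% of $200.80 = $40.16
Final price:
$200.80 - $40.16 = $160.64

$160.64


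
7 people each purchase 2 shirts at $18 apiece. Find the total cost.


Cost per person:
2 x $18 = $36
Group total:
7 x $36 = $252

$252


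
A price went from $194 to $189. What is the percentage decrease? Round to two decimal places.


Find the absolute change:
|189 - 194| = 5
Divide by original and multiply by 100:
5 / 194 x 100 = 2.5773...% ≈ 2.58%

2.58%


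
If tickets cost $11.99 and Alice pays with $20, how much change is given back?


Start with the amount paid:
$20
Subtract the price:
$20 - $11.99 = $8.01

$8.01


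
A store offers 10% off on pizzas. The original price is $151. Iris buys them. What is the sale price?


Calculate the discount amount:
10% of $151 = $15.10
Subtract from original:
$151 - $15.10 = $135.90

$135.90


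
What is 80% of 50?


Convert percentage to decimal:
80% = 0.8
Multiply:
50 x 0.8 = 40

40


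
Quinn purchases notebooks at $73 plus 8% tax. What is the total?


Calculate the tax:
8% of $73 = $5.84
Add tax to price:
$73 + $5.84 = $78.84

$78.84


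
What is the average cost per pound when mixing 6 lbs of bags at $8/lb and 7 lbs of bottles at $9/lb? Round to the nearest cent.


Cost of bags:
6 x $8 = $48
Cost of bottles:
7 x $9 = $63
Total cost: $48 + $63 = $111
Total weight: 13 lbs
Average: $111 / 13 = $8.5384... ≈ $8.54/lb

$8.54/lb


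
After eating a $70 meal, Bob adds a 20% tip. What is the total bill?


Calculate the tip:
20% of $70 = $14
Add tip to meal cost:
$70 + $14 = $84

$84


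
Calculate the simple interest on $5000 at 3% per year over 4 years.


Use the formula I = P x R x T / 100
P x R x T = 5000 x 3 x 4 = 60000
I = 60000 / 100 = $600

$600


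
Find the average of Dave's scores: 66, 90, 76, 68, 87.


Add the scores:
66 + 90 + 76 + 68 + 87 = 387
Divide by the number of tests:
387 / 5 = 77.4

77.4


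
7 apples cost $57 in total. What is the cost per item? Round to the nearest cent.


Total cost: $57
Number of items: 7
Unit price: $57 / 7 = $8.1428... ≈ $8.14

$8.14


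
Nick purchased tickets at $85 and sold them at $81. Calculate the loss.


Selling price = $81
Cost price = $85
Loss = cost price - selling price:
Loss = $85 - $81 = $4

$4


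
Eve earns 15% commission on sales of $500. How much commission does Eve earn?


Convert rate to decimal:
15% = 0.15
Multiply by sales:
$500 x 0.15 = $75

$75


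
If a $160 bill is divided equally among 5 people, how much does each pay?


Total bill: $160
Number of people: 5
Each pays: $160 / 5 = $32

$32


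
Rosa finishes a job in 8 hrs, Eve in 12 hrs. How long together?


Rosa's rate: 1/8 of the job per hour
Eve's rate: 1/12 of the job per hour
Combined rate: 1/8 + 1/12 = 5/24 per hour
Time = 1 / (5/24) = 24/5 = 4.8 hours

4.8 hours


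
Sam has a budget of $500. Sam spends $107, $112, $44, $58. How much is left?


Add up expenses:
$107 + $112 + $44 + $58 = $321
Subtract from budget:
$500 - $321 = $179

$179


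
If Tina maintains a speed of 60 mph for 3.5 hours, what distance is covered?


Use the formula: distance = speed x time
Speed = 60 mph, Time = 3.5 hours
60 x 3.5 = 210 miles

210 miles


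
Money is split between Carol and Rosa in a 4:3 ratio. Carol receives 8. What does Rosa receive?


Find the multiplier:
8 / 4 = 2
Apply to Rosa's share:
3 x 2 = 6

6


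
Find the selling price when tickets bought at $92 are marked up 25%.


Calculate the markup amount:
25% of $92 = $23
Add to cost:
$92 + $23 = $115

$115


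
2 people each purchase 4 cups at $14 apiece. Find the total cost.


Cost per person:
4 x $14 = $56
Group total:
2 x $56 = $112

$112


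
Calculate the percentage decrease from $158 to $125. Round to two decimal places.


Find the absolute change:
|125 - 158| = 33
Divide by original and multiply by 100:
33 / 158 x 100 = 20.8860...% ≈ 20.89%

20.89%


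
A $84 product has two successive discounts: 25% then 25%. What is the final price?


First discount:
25% of $84 = $21
Price after first discount:
$84 - $21 = $63
Second discount:
25% of $63 = $15.75
Final price:
$63 - $15.75 = $47.25

$47.25


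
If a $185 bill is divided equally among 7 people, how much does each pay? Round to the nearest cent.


Total bill: $185
Number of people: 7
Each pays: $185 / 7 = $26.4285... ≈ $26.43

$26.43


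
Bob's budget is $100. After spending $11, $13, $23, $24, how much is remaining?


Add up expenses:
$11 + $13 + $23 + $24 = $71
Subtract from budget:
$100 - $71 = $29

$29


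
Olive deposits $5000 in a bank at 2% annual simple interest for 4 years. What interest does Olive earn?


Use the formula I = P x R x T / 100
P x R x T = 5000 x 2 x 4 = 40000
I = 40000 / 100 = $400

$400


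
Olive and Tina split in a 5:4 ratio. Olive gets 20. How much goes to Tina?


Find the multiplier:
20 / 5 = 4
Apply to Tina's share:
4 x 4 = 16

16


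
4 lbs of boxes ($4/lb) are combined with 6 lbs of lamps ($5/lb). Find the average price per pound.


Cost of boxes:
4 x $4 = $16
Cost of lamps:
6 x $5 = $30
Total cost: $16 + $30 = $46
Total weight: 10 lbs
Average: $46 / 10 = $4.60/lb

$4.60/lb


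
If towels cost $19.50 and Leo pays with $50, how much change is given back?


Start with the amount paid:
$50
Subtract the price:
$50 - $19.50 = $30.50

$30.50


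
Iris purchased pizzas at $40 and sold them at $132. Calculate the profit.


Selling price = $132
Cost price = $40
Profit = selling price - cost price:
Profit = $132 - $40 = $92

$92


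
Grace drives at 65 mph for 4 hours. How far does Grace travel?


Use the formula: distance = speed x time
Speed = 65 mph, Time = 4 hours
65 x 4 = 260 miles

260 miles


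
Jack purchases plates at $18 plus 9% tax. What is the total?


Calculate the tax:
9% of $18 = $1.62
Add tax to price:
$18 + $1.62 = $19.62

$19.62


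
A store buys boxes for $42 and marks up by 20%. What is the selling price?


Calculate the markup amount:
20% of $42 = $8.40
Add to cost:
$42 + $8.40 = $50.40

$50.40


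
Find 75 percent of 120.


Convert percentage to decimal:
75% = 0.75
Multiply:
120 x 0.75 = 90

90


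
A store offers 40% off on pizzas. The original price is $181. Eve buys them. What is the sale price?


Calculate the discount amount:
40% of $181 = $72.40
Subtract from original:
$181 - $72.40 = $108.60

$108.60


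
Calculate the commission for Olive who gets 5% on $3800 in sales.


Convert rate to decimal:
5% = 0.05
Multiply by sales:
$3800 x 0.05 = $190

$190


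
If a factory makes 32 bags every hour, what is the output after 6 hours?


Production rate: 32 bags per hour
Time: 6 hours
Total: 32 x 6 = 192 bags

192 bags


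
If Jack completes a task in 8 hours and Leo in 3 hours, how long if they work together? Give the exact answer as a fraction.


Jack's rate: 1/8 of the job per hour
Leo's rate: 1/3 of the job per hour
Combined rate: 1/8 + 1/3 = 11/24 per hour
Time = 1 / (11/24) = 24/11 hours (≈ 2.18 hours)

24/11 hours


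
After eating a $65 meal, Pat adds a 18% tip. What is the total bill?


Calculate the tip:
18% of $65 = $11.70
Add tip to meal cost:
$65 + $11.70 = $76.70

$76.70


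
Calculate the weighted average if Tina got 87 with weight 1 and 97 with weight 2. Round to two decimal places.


Weighted sum:
1 x 87 + 2 x 97 = 281
Total weight:
1 + 2 = 3
Weighted average:
281 / 3 = 93.6666... ≈ 93.67

93.67


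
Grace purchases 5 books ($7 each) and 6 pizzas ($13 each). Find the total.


Cost of books:
5 x $7 = $35
Cost of pizzas:
6 x $13 = $78
Add both:
$35 + $78 = $113

$113


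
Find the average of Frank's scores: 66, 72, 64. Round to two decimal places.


Add the scores:
66 + 72 + 64 = 202
Divide by the number of tests:
202 / 3 = 67.3333... ≈ 67.33

67.33


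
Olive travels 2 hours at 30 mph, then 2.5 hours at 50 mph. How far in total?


Leg 1 distance:
30 x 2 = 60 miles
Leg 2 distance:
50 x 2.5 = 125 miles
Total distance:
60 + 125 = 185 miles

185 miles


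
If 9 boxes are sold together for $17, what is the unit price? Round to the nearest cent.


Total cost: $17
Number of items: 9
Unit price: $17 / 9 = $1.8888... ≈ $1.89

$1.89


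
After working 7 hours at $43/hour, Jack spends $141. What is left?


Calculate earnings:
7 x $43 = $301
Subtract spending:
$301 - $141 = $160

$160


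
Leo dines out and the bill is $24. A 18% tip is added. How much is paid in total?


Calculate the tip:
18% of $24 = $4.32
Add tip to meal cost:
$24 + $4.32 = $28.32

$28.32


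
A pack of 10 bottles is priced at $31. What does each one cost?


Total cost: $31
Number of items: 10
Unit price: $31 / 10 = $3.10

$3.10


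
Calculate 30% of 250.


Convert percentage to decimal:
30% = 0.3
Multiply:
250 x 0.3 = 75

75


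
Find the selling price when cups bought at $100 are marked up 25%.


Calculate the markup amount:
25% of $100 = $25
Add to cost:
$100 + $25 = $125

$125


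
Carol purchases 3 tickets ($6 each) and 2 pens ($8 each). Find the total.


Cost of tickets:
3 x $6 = $18
Cost of pens:
2 x $8 = $16
Add both:
$18 + $16 = $34

$34


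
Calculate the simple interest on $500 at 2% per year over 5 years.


Use the formula I = P x R x T / 100
P x R x T = 500 x 2 x 5 = 5000
I = 5000 / 100 = $50

$50


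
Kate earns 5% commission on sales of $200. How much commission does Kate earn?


Convert rate to decimal:
5% = 0.05
Multiply by sales:
$200 x 0.05 = $10

$10


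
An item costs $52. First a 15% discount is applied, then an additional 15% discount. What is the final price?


First discount:
15% of $52 = $7.80
Price after first discount:
$52 - $7.80 = $44.20
Second discount:
15% of $44.20 = $6.63
Final price:
$44.20 - $6.63 = $37.57

$37.57


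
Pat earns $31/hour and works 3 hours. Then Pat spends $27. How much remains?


Calculate earnings:
3 x $31 = $93
Subtract spending:
$93 - $27 = $66

$66


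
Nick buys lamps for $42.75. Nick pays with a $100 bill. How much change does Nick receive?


Start with the amount paid:
$100
Subtract the price:
$100 - $42.75 = $57.25

$57.25


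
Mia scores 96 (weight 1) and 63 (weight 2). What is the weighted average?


Weighted sum:
1 x 96 + 2 x 63 = 222
Total weight:
1 + 2 = 3
Weighted average:
222 / 3 = 74

74


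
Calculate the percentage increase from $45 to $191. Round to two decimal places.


Find the absolute change:
|191 - 45| = 146
Divide by original and multiply by 100:
146 / 45 x 100 = 324.4444...% ≈ 324.44%

324.44%


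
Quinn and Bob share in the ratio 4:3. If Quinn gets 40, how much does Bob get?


Find the multiplier:
40 / 4 = 10
Apply to Bob's share:
3 x 10 = 30

30


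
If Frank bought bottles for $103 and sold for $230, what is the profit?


Selling price = $230
Cost price = $103
Profit = selling price - cost price:
Profit = $230 - $103 = $127

$127


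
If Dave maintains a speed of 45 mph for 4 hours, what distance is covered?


Use the formula: distance = speed x time
Speed = 45 mph, Time = 4 hours
45 x 4 = 180 miles

180 miles


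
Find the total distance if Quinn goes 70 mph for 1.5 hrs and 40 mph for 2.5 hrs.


Leg 1 distance:
70 x 1.5 = 105 miles
Leg 2 distance:
40 x 2.5 = 100 miles
Total distance:
105 + 100 = 205 miles

205 miles


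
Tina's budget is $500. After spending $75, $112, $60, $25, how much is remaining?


Add up expenses:
$75 + $112 + $60 + $25 = $272
Subtract from budget:
$500 - $272 = $228

$228


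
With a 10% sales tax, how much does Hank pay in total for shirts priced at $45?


Calculate the tax:
10% of $45 = $4.50
Add tax to price:
$45 + $4.50 = $49.50

$49.50


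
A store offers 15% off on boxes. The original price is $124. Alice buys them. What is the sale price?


Calculate the discount amount:
15% of $124 = $18.60
Subtract from original:
$124 - $18.60 = $105.40

$105.40


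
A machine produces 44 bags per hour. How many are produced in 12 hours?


Production rate: 44 bags per hour
Time: 12 hours
Total: 44 x 12 = 528 bags

528 bags


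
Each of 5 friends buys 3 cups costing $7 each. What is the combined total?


Cost per person:
3 x $7 = $21
Group total:
5 x $21 = $105

$105


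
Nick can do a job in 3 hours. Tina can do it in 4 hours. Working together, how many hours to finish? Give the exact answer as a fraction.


Nick's rate: 1/3 of the job per hour
Tina's rate: 1/4 of the job per hour
Combined rate: 1/3 + 1/4 = 7/12 per hour
Time = 1 / (7/12) = 12/7 hours (≈ 1.71 hours)

12/7 hours


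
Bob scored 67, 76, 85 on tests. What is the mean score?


Add the scores:
67 + 76 + 85 = 228
Divide by the number of tests:
228 / 3 = 76

76


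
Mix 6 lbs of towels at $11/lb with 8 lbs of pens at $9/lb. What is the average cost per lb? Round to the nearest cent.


Cost of towels:
6 x $11 = $66
Cost of pens:
8 x $9 = $72
Total cost: $66 + $72 = $138
Total weight: 14 lbs
Average: $138 / 14 = $9.8571... ≈ $9.86/lb

$9.86/lb


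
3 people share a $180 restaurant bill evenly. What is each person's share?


Total bill: $180
Number of people: 3
Each pays: $180 / 3 = $60

$60


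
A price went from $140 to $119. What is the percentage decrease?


Find the absolute change:
|119 - 140| = 21
Divide by original and multiply by 100:
21 / 140 x 100 = 15%

15%


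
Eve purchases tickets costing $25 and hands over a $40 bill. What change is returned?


Start with the amount paid:
$40
Subtract the price:
$40 - $25 = $15

$15


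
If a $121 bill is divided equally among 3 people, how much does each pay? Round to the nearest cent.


Total bill: $121
Number of people: 3
Each pays: $121 / 3 = $40.3333... ≈ $40.33

$40.33


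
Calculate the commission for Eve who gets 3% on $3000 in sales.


Convert rate to decimal:
3% = 0.03
Multiply by sales:
$3000 x 0.03 = $90

$90


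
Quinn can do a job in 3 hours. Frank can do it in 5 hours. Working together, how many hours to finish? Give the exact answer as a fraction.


Quinn's rate: 1/3 of the job per hour
Frank's rate: 1/5 of the job per hour
Combined rate: 1/3 + 1/5 = 8/15 per hour
Time = 1 / (8/15) = 15/8 hours (≈ 1.88 hours)

15/8 hours
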